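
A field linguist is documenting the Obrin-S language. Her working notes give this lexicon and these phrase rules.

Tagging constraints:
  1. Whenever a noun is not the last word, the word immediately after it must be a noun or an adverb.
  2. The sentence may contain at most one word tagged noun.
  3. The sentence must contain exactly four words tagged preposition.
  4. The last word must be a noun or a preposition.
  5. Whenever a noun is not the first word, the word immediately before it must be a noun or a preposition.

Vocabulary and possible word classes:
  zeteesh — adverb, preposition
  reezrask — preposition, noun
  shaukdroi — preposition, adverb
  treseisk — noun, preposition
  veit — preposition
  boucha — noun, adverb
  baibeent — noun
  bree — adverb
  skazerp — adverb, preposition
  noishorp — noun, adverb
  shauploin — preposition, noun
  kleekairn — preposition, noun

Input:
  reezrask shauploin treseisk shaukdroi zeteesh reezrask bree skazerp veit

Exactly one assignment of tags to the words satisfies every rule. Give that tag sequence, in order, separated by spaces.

preposition preposition noun adverb adverb preposition adverb adverb preposition

Candidates per position — 1:reezrask {preposition,noun}; 2:shauploin {preposition,noun}; 3:treseisk {noun,preposition}; 4:shaukdroi {preposition,adverb}; 5:zeteesh {adverb,preposition}; 6:reezrask {preposition,noun}; 7:bree {adverb}; 8:skazerp {adverb,preposition}; 9:veit {preposition}.
The remaining ambiguous positions (1, 2, 3, 4, 5, 6, 8) are resolved jointly — only one combination satisfies every rule.
So the tagging must be: preposition preposition noun adverb adverb preposition adverb adverb preposition.
Checking: rule 1 holds; rule 2 holds; rule 3 holds; rule 4 holds; rule 5 holds.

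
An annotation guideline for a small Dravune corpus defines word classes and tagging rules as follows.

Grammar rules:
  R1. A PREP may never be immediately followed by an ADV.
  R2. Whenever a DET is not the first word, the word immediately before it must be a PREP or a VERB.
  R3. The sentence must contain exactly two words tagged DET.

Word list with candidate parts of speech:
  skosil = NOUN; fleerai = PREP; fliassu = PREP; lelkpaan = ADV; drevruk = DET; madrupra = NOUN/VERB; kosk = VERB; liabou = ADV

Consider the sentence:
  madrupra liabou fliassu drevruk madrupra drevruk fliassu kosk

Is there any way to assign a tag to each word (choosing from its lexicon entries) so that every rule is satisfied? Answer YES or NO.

YES

Candidates per position — 1:madrupra {NOUN,VERB}; 2:liabou {ADV}; 3:fliassu {PREP}; 4:drevruk {DET}; 5:madrupra {NOUN,VERB}; 6:drevruk {DET}; 7:fliassu {PREP}; 8:kosk {VERB}.
One satisfying assignment: NOUN ADV PREP DET VERB DET PREP VERB.
Verifying each rule — rule 1 ✓; rule 2 ✓; rule 3 ✓.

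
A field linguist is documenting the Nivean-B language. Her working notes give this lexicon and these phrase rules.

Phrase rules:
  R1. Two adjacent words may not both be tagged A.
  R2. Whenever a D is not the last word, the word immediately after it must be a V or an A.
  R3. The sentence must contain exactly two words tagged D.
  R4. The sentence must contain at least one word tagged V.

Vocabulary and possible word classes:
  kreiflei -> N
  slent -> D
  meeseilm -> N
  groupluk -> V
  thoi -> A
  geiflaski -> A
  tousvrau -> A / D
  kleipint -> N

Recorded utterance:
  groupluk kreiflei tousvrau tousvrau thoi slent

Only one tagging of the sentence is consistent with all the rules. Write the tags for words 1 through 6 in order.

V N A D A D

Candidates per position — 1:groupluk {V}; 2:kreiflei {N}; 3:tousvrau {A,D}; 4:tousvrau {A,D}; 5:thoi {A}; 6:slent {D}.
Word 4 cannot be A — rule 1 would then fail for every completion. It is D.
Word 3 cannot be D — rule 2 would then fail for every completion. It is A.
So the tagging must be: V N A D A D.
Check: rule 1 holds; rule 2 holds; rule 3 holds; rule 4 holds.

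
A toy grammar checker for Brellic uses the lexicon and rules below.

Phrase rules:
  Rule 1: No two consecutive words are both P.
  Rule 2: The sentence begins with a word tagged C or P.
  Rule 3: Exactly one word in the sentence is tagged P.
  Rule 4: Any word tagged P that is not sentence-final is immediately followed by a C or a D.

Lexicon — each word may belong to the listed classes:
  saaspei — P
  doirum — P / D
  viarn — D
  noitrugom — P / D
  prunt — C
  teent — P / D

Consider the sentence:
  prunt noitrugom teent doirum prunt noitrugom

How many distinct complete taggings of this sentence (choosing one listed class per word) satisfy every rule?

4

Candidates per position — 1:prunt {C}; 2:noitrugom {P,D}; 3:teent {P,D}; 4:doirum {P,D}; 5:prunt {C}; 6:noitrugom {P,D}.
There are 16 candidate sequences in total.
The sequences that satisfy every rule: C P D D C D; C D P D C D; C D D P C D; C D D D C P.
Count = 4.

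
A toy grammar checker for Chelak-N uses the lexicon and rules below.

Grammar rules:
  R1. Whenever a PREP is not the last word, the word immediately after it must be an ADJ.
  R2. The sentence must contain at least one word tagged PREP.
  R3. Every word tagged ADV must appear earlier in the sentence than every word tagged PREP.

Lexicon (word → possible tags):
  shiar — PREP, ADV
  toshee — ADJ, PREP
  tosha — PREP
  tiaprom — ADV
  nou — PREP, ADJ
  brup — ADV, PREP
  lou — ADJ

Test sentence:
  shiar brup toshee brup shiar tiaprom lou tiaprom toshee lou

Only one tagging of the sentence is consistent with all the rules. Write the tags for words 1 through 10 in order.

Candidates per position — 1:shiar {PREP,ADV}; 2:brup {ADV,PREP}; 3:toshee {ADJ,PREP}; 4:brup {ADV,PREP}; 5:shiar {PREP,ADV}; 6:tiaprom {ADV}; 7:lou {ADJ}; 8:tiaprom {ADV}; 9:toshee {ADJ,PREP}; 10:lou {ADJ}.
Position 1: PREP is ruled out by rule 1; that leaves ADV.
Position 2: PREP is ruled out by rule 3; that leaves ADV.
Position 3: PREP is ruled out by rule 1; that leaves ADJ.
Position 4: PREP is ruled out by rule 1; that leaves ADV.
Position 5: PREP is ruled out by rule 1; that leaves ADV.
Position 9: ADJ is ruled out by rule 2; that leaves PREP.
The unique satisfying tagging is: ADV ADV ADJ ADV ADV ADV ADJ ADV PREP ADJ.
Verifying each rule — rule 1 satisfied; rule 2 satisfied; rule 3 satisfied.

ADV ADV ADJ ADV ADV ADV ADJ ADV PREP ADJ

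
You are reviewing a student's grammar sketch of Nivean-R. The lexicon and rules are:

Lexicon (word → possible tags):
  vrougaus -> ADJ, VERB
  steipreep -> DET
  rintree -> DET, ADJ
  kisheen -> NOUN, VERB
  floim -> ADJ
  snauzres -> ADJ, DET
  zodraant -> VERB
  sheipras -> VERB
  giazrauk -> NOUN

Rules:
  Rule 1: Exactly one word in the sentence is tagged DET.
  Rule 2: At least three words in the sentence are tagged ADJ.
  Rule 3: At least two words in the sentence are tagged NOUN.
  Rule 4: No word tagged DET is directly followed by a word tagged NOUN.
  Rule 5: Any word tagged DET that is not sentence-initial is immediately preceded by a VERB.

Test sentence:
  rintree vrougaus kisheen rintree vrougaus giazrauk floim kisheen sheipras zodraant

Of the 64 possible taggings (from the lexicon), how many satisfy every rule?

Candidates per position — 1:rintree {DET,ADJ}; 2:vrougaus {ADJ,VERB}; 3:kisheen {NOUN,VERB}; 4:rintree {DET,ADJ}; 5:vrougaus {ADJ,VERB}; 6:giazrauk {NOUN}; 7:floim {ADJ}; 8:kisheen {NOUN,VERB}; 9:sheipras {VERB}; 10:zodraant {VERB}.
There are 64 candidate sequences in total.
Checking each against the rules leaves 12 sequences.
Count = 12.

12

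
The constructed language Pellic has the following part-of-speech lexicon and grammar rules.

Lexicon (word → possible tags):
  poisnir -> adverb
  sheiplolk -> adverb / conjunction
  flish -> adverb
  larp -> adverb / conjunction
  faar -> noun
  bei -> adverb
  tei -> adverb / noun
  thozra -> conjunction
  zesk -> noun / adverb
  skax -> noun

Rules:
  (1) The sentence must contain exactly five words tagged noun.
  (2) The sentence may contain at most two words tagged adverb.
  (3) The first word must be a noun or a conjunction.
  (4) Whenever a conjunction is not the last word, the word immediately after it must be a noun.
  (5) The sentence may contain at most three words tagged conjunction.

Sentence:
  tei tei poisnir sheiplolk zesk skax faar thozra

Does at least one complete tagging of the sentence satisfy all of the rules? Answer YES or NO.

Candidates per position — 1:tei {adverb,noun}; 2:tei {adverb,noun}; 3:poisnir {adverb}; 4:sheiplolk {adverb,conjunction}; 5:zesk {noun,adverb}; 6:skax {noun}; 7:faar {noun}; 8:thozra {conjunction}.
One satisfying assignment: noun noun adverb adverb noun noun noun conjunction.
Check: rule 1 ✓; rule 2 ✓; rule 3 ✓; rule 4 ✓; rule 5 ✓.

YES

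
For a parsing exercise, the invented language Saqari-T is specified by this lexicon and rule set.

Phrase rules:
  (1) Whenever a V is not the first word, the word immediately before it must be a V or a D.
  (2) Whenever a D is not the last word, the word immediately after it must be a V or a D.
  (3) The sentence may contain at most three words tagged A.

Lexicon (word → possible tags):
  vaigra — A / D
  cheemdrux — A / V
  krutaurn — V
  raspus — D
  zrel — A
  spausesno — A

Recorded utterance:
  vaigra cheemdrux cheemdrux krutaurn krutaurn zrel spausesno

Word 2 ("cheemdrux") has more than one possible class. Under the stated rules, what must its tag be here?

Candidates per position — 1:vaigra {A,D}; 2:cheemdrux {A,V}; 3:cheemdrux {A,V}; 4:krutaurn {V}; 5:krutaurn {V}; 6:zrel {A}; 7:spausesno {A}.
If word 1 were A, no tagging could satisfy rule 1; so word 1 is D.
If word 2 were A, no tagging could satisfy rule 1; so word 2 is V.
If word 3 were A, no tagging could satisfy rule 1; so word 3 is V.
The unique satisfying tagging is: D V V V V A A.
Verifying each rule — rule 1 ✓; rule 2 ✓; rule 3 ✓.

V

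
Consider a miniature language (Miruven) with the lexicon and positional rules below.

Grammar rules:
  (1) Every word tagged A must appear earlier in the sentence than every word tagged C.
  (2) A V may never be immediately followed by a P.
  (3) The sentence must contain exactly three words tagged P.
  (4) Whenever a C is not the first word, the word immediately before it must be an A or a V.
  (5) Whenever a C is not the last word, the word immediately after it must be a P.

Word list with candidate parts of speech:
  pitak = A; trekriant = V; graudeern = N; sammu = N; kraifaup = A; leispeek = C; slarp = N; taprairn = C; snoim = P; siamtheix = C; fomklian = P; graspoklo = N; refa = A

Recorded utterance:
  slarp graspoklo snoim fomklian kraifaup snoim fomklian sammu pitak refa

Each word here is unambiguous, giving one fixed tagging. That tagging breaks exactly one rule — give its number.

Fixed tagging: N N P P A P P N A A.
Applying the rules: R1 ✓, R2 ✓, R3 ✗, R4 ✓, R5 ✓.
Only rule 3 fails.

3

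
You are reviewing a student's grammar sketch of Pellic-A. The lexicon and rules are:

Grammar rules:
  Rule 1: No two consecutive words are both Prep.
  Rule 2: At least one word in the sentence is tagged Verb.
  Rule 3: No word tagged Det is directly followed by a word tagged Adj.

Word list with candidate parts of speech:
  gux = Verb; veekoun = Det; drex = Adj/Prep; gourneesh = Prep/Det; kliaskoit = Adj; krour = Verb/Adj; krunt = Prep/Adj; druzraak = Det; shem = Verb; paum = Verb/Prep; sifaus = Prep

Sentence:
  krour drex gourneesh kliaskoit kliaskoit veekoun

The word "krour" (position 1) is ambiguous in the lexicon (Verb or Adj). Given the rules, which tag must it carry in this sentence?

Candidates per position — 1:krour {Verb,Adj}; 2:drex {Adj,Prep}; 3:gourneesh {Prep,Det}; 4:kliaskoit {Adj}; 5:kliaskoit {Adj}; 6:veekoun {Det}.
Position 1: tagging it Adj would leave rule 2 unsatisfiable, so it must be Verb.
Position 3: tagging it Det would leave rule 3 unsatisfiable, so it must be Prep.
Position 2: tagging it Prep would leave rule 1 unsatisfiable, so it must be Adj.
The unique satisfying tagging is: Verb Adj Prep Adj Adj Det.
Check: rule 1 ✓; rule 2 ✓; rule 3 ✓.

Verb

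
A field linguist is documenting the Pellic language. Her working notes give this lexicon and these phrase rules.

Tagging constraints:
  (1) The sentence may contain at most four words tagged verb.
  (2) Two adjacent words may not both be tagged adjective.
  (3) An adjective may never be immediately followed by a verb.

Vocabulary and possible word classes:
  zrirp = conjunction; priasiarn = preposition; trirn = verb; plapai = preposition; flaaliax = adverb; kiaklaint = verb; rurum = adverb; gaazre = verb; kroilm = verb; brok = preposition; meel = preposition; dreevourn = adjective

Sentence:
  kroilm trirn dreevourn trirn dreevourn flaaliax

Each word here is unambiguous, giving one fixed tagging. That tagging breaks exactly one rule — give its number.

Fixed tagging: verb verb adjective verb adjective adverb.
Rule check: R1 pass, R2 pass, R3 fail.
Only rule 3 fails.

3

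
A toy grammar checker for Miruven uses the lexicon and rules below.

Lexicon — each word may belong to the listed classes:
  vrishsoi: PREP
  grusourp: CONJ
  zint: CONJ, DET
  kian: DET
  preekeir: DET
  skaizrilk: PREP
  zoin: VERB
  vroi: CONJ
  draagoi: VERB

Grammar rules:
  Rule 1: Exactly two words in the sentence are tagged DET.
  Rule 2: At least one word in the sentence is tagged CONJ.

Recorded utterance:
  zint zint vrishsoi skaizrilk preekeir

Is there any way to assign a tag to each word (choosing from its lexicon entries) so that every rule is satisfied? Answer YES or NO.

Candidates per position — 1:zint {CONJ,DET}; 2:zint {CONJ,DET}; 3:vrishsoi {PREP}; 4:skaizrilk {PREP}; 5:preekeir {DET}.
One satisfying assignment: DET CONJ PREP PREP DET.
Rule-by-rule: rule 1 satisfied; rule 2 satisfied.

YES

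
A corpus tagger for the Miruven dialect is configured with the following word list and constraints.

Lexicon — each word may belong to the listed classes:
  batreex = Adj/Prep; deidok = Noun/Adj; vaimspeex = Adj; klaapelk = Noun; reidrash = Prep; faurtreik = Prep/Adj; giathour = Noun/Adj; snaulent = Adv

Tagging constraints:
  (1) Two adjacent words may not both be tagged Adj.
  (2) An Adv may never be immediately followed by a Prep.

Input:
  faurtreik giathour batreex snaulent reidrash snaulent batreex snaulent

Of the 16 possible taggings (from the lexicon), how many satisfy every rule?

Candidates per position — 1:faurtreik {Prep,Adj}; 2:giathour {Noun,Adj}; 3:batreex {Adj,Prep}; 4:snaulent {Adv}; 5:reidrash {Prep}; 6:snaulent {Adv}; 7:batreex {Adj,Prep}; 8:snaulent {Adv}.
There are 16 candidate sequences in total.
Rule 2 cannot be satisfied by any choice of tags from the lexicon.
So there is no consistent tagging.
Count = 0.

0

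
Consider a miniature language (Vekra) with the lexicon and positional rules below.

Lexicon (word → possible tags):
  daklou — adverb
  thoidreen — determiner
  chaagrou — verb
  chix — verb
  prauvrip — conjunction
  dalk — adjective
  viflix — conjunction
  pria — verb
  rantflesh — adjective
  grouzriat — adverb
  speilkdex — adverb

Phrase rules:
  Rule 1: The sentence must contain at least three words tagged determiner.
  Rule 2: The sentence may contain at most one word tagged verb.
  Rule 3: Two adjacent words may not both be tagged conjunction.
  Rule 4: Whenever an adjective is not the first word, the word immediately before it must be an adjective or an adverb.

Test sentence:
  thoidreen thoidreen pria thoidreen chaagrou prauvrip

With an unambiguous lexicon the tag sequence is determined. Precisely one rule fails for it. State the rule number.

2

Fixed tagging: determiner determiner verb determiner verb conjunction.
Checking each rule: R1 ✓, R2 ✗, R3 ✓, R4 ✓.
Only rule 2 fails.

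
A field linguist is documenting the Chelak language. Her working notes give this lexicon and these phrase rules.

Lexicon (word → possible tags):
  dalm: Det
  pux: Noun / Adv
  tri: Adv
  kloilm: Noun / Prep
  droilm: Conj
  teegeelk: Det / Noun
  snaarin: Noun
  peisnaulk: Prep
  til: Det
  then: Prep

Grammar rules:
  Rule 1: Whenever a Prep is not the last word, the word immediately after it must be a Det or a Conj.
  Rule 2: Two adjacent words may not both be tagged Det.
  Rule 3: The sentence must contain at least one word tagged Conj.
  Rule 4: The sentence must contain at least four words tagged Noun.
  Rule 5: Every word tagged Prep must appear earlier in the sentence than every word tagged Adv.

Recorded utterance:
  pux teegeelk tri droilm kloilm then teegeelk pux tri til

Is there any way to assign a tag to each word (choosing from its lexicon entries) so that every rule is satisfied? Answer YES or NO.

Candidates per position — 1:pux {Noun,Adv}; 2:teegeelk {Det,Noun}; 3:tri {Adv}; 4:droilm {Conj}; 5:kloilm {Noun,Prep}; 6:then {Prep}; 7:teegeelk {Det,Noun}; 8:pux {Noun,Adv}; 9:tri {Adv}; 10:til {Det}.
Rule 5 cannot be satisfied by any choice of tags from the lexicon.
So there is no consistent tagging.

NO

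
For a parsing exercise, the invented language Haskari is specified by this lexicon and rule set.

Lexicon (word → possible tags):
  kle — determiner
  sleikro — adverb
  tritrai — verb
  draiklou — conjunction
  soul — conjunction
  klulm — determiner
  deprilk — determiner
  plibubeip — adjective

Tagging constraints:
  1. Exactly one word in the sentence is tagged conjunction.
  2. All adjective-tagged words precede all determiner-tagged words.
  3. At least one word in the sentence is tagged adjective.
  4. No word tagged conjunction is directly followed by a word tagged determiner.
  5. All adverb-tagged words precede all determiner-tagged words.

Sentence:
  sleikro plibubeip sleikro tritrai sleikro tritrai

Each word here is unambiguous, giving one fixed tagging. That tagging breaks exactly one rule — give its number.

1

Fixed tagging: adverb adjective adverb verb adverb verb.
Applying the rules: R1 fails, R2 ok, R3 ok, R4 ok, R5 ok.
Only rule 1 fails.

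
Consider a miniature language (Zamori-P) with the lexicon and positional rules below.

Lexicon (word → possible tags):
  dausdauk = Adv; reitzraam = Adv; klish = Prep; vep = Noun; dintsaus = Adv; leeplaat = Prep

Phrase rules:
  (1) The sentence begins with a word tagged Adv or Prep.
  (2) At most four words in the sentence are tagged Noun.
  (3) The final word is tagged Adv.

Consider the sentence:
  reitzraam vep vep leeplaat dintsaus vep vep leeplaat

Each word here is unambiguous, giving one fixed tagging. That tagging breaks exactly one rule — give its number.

3

Fixed tagging: Adv Noun Noun Prep Adv Noun Noun Prep.
Applying the rules: R1 holds, R2 holds, R3 violated.
Only rule 3 fails.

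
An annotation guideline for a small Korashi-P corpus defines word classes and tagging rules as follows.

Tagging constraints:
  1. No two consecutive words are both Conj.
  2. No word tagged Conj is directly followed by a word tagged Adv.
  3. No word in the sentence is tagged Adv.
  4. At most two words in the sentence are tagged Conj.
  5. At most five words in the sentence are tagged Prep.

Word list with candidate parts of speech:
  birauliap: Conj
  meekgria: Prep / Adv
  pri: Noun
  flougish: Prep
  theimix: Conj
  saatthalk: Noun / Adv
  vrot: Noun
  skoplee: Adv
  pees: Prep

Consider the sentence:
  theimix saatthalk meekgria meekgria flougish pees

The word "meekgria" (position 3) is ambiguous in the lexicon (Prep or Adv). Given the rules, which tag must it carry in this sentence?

Candidates per position — 1:theimix {Conj}; 2:saatthalk {Noun,Adv}; 3:meekgria {Prep,Adv}; 4:meekgria {Prep,Adv}; 5:flougish {Prep}; 6:pees {Prep}.
At position 2, choosing Adv makes rule 2 impossible to satisfy; hence Noun.
At position 3, choosing Adv makes rule 3 impossible to satisfy; hence Prep.
At position 4, choosing Adv makes rule 3 impossible to satisfy; hence Prep.
The unique satisfying tagging is: Conj Noun Prep Prep Prep Prep.
Check: rule 1 satisfied; rule 2 satisfied; rule 3 satisfied; rule 4 satisfied; rule 5 satisfied.

Prep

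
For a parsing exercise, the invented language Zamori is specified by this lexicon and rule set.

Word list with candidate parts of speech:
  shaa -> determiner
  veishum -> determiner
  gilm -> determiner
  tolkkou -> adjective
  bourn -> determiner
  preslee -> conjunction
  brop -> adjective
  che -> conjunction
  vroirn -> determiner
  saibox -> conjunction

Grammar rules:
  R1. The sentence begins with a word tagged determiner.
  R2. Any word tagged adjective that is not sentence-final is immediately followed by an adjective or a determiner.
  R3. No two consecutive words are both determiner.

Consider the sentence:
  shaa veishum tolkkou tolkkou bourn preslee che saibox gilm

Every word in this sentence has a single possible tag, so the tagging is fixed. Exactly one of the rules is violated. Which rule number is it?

3

Fixed tagging: determiner determiner adjective adjective determiner conjunction conjunction conjunction determiner.
Checking each rule: R1 ✓, R2 ✓, R3 ✗.
Only rule 3 fails.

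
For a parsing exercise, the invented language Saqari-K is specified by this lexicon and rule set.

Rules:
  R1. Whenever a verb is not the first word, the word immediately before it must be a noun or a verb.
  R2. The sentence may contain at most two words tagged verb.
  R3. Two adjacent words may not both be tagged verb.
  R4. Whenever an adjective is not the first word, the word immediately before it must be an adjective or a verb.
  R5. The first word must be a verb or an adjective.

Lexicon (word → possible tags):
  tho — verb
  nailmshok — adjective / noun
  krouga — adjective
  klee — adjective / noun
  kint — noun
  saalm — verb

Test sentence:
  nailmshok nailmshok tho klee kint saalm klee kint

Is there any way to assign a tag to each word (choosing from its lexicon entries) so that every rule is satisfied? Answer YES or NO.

YES

Candidates per position — 1:nailmshok {adjective,noun}; 2:nailmshok {adjective,noun}; 3:tho {verb}; 4:klee {adjective,noun}; 5:kint {noun}; 6:saalm {verb}; 7:klee {adjective,noun}; 8:kint {noun}.
One satisfying assignment: adjective noun verb adjective noun verb adjective noun.
Verifying each rule — rule 1 ✓; rule 2 ✓; rule 3 ✓; rule 4 ✓; rule 5 ✓.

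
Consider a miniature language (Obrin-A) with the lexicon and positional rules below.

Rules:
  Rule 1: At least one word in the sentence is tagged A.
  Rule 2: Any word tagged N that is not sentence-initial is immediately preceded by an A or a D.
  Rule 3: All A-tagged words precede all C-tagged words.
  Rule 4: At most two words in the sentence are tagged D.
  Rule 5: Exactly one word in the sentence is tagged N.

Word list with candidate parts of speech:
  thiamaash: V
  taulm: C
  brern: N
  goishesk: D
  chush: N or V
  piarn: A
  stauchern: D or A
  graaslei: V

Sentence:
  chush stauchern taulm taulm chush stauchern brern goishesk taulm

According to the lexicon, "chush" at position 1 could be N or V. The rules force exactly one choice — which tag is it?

Candidates per position — 1:chush {N,V}; 2:stauchern {D,A}; 3:taulm {C}; 4:taulm {C}; 5:chush {N,V}; 6:stauchern {D,A}; 7:brern {N}; 8:goishesk {D}; 9:taulm {C}.
At position 1, choosing N makes rule 5 impossible to satisfy; hence V.
At position 5, choosing N makes rule 2 impossible to satisfy; hence V.
At position 6, choosing A makes rule 3 impossible to satisfy; hence D.
At position 2, choosing D makes rule 1 impossible to satisfy; hence A.
So the tagging must be: V A C C V D N D C.
Verifying each rule — rule 1 satisfied; rule 2 satisfied; rule 3 satisfied; rule 4 satisfied; rule 5 satisfied.

V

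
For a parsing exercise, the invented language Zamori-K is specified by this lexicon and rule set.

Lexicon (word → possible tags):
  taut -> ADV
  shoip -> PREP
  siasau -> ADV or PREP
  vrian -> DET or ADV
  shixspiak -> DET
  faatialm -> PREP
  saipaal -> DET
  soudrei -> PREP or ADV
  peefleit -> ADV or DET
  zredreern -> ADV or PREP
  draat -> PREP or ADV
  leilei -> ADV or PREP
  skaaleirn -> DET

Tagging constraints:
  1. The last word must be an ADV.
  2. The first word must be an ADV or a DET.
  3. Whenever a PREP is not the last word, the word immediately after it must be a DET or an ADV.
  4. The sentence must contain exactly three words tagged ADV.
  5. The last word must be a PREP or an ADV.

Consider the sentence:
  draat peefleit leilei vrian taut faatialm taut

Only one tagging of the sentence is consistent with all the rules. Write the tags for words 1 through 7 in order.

ADV DET PREP DET ADV PREP ADV

Candidates per position — 1:draat {PREP,ADV}; 2:peefleit {ADV,DET}; 3:leilei {ADV,PREP}; 4:vrian {DET,ADV}; 5:taut {ADV}; 6:faatialm {PREP}; 7:taut {ADV}.
At position 1, choosing PREP makes rule 2 impossible to satisfy; hence ADV.
At position 2, choosing ADV makes rule 4 impossible to satisfy; hence DET.
At position 3, choosing ADV makes rule 4 impossible to satisfy; hence PREP.
At position 4, choosing ADV makes rule 4 impossible to satisfy; hence DET.
The unique satisfying tagging is: ADV DET PREP DET ADV PREP ADV.
Checking: rule 1 holds; rule 2 holds; rule 3 holds; rule 4 holds; rule 5 holds.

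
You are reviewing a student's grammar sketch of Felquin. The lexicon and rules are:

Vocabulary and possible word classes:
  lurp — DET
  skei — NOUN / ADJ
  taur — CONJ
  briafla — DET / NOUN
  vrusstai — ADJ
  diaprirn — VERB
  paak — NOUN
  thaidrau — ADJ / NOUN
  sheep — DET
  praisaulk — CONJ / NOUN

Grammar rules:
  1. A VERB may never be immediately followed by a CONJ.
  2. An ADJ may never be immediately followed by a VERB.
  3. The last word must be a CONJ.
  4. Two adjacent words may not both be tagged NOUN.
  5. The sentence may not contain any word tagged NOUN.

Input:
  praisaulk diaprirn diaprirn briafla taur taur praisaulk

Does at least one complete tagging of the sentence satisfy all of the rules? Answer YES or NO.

YES

Candidates per position — 1:praisaulk {CONJ,NOUN}; 2:diaprirn {VERB}; 3:diaprirn {VERB}; 4:briafla {DET,NOUN}; 5:taur {CONJ}; 6:taur {CONJ}; 7:praisaulk {CONJ,NOUN}.
One satisfying assignment: CONJ VERB VERB DET CONJ CONJ CONJ.
Rule-by-rule: rule 1 ok; rule 2 ok; rule 3 ok; rule 4 ok; rule 5 ok.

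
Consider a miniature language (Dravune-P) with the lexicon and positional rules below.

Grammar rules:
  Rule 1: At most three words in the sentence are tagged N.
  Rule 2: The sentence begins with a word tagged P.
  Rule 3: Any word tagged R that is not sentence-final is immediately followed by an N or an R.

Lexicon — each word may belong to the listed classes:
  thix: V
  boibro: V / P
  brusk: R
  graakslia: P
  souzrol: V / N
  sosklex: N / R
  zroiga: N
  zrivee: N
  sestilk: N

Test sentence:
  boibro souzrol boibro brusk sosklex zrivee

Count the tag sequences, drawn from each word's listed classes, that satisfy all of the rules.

8

Candidates per position — 1:boibro {V,P}; 2:souzrol {V,N}; 3:boibro {V,P}; 4:brusk {R}; 5:sosklex {N,R}; 6:zrivee {N}.
There are 16 candidate sequences in total.
Checking each against the rules leaves 8 sequences.
Count = 8.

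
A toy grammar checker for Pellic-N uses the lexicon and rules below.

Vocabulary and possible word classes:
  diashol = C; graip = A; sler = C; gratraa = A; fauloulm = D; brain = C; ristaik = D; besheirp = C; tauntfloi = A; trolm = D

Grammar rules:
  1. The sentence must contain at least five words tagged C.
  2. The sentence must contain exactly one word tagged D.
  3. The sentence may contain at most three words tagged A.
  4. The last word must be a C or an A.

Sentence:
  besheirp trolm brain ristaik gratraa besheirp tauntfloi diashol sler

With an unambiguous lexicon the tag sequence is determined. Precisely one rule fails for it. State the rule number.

2

Fixed tagging: C D C D A C A C C.
Checking each rule: R1 ✓, R2 ✗, R3 ✓, R4 ✓.
Only rule 2 fails.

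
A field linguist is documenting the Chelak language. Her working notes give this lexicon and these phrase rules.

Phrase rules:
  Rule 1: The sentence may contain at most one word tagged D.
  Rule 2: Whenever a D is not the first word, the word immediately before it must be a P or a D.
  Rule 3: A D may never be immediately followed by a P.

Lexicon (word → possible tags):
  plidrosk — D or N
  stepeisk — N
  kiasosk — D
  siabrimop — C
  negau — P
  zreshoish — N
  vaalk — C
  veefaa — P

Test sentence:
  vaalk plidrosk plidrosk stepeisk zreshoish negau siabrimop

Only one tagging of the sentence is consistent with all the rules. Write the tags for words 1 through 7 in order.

Candidates per position — 1:vaalk {C}; 2:plidrosk {D,N}; 3:plidrosk {D,N}; 4:stepeisk {N}; 5:zreshoish {N}; 6:negau {P}; 7:siabrimop {C}.
Position 2: D is ruled out by rule 2; that leaves N.
Position 3: D is ruled out by rule 2; that leaves N.
The unique satisfying tagging is: C N N N N P C.
Checking: rule 1 satisfied; rule 2 satisfied; rule 3 satisfied.

C N N N N P C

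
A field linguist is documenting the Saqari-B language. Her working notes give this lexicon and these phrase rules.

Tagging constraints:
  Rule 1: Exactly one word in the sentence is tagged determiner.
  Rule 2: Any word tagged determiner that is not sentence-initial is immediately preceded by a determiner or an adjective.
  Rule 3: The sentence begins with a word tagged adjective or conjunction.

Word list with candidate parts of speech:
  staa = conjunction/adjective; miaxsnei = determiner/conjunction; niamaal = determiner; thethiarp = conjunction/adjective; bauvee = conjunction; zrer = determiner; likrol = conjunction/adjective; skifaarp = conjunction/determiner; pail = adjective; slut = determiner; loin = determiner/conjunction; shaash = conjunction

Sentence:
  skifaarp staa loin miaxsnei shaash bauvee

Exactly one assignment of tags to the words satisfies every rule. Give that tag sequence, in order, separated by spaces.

conjunction adjective determiner conjunction conjunction conjunction

Candidates per position — 1:skifaarp {conjunction,determiner}; 2:staa {conjunction,adjective}; 3:loin {determiner,conjunction}; 4:miaxsnei {determiner,conjunction}; 5:shaash {conjunction}; 6:bauvee {conjunction}.
Position 1: determiner is ruled out by rule 3; that leaves conjunction.
The remaining ambiguous positions (2, 3, 4) are resolved jointly — only one combination satisfies every rule.
The unique satisfying tagging is: conjunction adjective determiner conjunction conjunction conjunction.
Checking: rule 1 holds; rule 2 holds; rule 3 holds.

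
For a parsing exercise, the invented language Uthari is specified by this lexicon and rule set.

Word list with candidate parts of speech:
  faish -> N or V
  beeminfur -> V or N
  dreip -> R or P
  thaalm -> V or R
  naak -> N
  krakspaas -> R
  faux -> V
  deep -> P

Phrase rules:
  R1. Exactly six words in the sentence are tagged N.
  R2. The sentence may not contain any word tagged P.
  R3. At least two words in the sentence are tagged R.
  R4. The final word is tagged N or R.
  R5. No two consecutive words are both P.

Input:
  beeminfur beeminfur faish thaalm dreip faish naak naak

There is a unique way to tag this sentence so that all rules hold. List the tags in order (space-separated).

N N N R R N N N

Candidates per position — 1:beeminfur {V,N}; 2:beeminfur {V,N}; 3:faish {N,V}; 4:thaalm {V,R}; 5:dreip {R,P}; 6:faish {N,V}; 7:naak {N}; 8:naak {N}.
If word 1 were V, no tagging could satisfy rule 1; so word 1 is N.
If word 2 were V, no tagging could satisfy rule 1; so word 2 is N.
If word 3 were V, no tagging could satisfy rule 1; so word 3 is N.
If word 4 were V, no tagging could satisfy rule 3; so word 4 is R.
If word 5 were P, no tagging could satisfy rule 2; so word 5 is R.
If word 6 were V, no tagging could satisfy rule 1; so word 6 is N.
The only consistent sequence is: N N N R R N N N.
Verifying each rule — rule 1 holds; rule 2 holds; rule 3 holds; rule 4 holds; rule 5 holds.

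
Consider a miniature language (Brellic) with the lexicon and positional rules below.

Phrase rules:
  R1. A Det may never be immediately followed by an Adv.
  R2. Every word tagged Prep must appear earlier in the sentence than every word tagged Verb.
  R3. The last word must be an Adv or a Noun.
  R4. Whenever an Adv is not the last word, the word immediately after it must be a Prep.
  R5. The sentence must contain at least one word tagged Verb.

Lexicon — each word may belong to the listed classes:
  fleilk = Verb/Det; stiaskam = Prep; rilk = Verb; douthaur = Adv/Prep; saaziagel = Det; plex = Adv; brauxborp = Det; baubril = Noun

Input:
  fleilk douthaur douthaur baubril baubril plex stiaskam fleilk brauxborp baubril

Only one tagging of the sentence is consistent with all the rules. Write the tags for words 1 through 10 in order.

Candidates per position — 1:fleilk {Verb,Det}; 2:douthaur {Adv,Prep}; 3:douthaur {Adv,Prep}; 4:baubril {Noun}; 5:baubril {Noun}; 6:plex {Adv}; 7:stiaskam {Prep}; 8:fleilk {Verb,Det}; 9:brauxborp {Det}; 10:baubril {Noun}.
If word 1 were Verb, no tagging could satisfy rule 2; so word 1 is Det.
If word 2 were Adv, no tagging could satisfy rule 1; so word 2 is Prep.
If word 3 were Adv, no tagging could satisfy rule 4; so word 3 is Prep.
If word 8 were Det, no tagging could satisfy rule 5; so word 8 is Verb.
The only consistent sequence is: Det Prep Prep Noun Noun Adv Prep Verb Det Noun.
Check: rule 1 holds; rule 2 holds; rule 3 holds; rule 4 holds; rule 5 holds.

Det Prep Prep Noun Noun Adv Prep Verb Det Noun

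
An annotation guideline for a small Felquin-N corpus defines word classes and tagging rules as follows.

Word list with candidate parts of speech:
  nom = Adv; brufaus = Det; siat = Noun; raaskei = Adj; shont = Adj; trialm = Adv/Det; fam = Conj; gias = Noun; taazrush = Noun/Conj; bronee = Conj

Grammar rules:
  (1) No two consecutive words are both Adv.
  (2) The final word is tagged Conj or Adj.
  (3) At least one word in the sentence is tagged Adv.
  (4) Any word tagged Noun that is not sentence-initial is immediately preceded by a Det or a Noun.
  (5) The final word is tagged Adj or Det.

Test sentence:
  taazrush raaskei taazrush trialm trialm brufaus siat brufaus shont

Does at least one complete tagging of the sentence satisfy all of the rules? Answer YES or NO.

YES

Candidates per position — 1:taazrush {Noun,Conj}; 2:raaskei {Adj}; 3:taazrush {Noun,Conj}; 4:trialm {Adv,Det}; 5:trialm {Adv,Det}; 6:brufaus {Det}; 7:siat {Noun}; 8:brufaus {Det}; 9:shont {Adj}.
One satisfying assignment: Conj Adj Conj Det Adv Det Noun Det Adj.
Verifying each rule — rule 1 ✓; rule 2 ✓; rule 3 ✓; rule 4 ✓; rule 5 ✓.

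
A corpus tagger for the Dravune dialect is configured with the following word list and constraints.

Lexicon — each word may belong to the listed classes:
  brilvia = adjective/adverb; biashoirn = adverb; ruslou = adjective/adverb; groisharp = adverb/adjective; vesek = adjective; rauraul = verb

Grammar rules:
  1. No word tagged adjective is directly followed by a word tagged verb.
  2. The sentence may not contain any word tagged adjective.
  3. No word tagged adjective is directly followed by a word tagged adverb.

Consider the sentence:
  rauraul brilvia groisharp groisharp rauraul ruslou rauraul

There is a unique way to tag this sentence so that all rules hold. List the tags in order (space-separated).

Candidates per position — 1:rauraul {verb}; 2:brilvia {adjective,adverb}; 3:groisharp {adverb,adjective}; 4:groisharp {adverb,adjective}; 5:rauraul {verb}; 6:ruslou {adjective,adverb}; 7:rauraul {verb}.
At position 2, choosing adjective makes rule 2 impossible to satisfy; hence adverb.
At position 3, choosing adjective makes rule 2 impossible to satisfy; hence adverb.
At position 4, choosing adjective makes rule 1 impossible to satisfy; hence adverb.
At position 6, choosing adjective makes rule 1 impossible to satisfy; hence adverb.
The only consistent sequence is: verb adverb adverb adverb verb adverb verb.
Verifying each rule — rule 1 ✓; rule 2 ✓; rule 3 ✓.

verb adverb adverb adverb verb adverb verb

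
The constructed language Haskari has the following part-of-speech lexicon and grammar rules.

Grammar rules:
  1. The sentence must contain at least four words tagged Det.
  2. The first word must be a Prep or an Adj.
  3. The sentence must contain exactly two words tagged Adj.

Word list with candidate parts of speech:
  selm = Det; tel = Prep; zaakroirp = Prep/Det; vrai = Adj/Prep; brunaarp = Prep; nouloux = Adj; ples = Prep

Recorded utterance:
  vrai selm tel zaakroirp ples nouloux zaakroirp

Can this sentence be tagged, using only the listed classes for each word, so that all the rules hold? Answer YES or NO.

Candidates per position — 1:vrai {Adj,Prep}; 2:selm {Det}; 3:tel {Prep}; 4:zaakroirp {Prep,Det}; 5:ples {Prep}; 6:nouloux {Adj}; 7:zaakroirp {Prep,Det}.
Rule 1 cannot be satisfied by any choice of tags from the lexicon.
So there is no consistent tagging.

NO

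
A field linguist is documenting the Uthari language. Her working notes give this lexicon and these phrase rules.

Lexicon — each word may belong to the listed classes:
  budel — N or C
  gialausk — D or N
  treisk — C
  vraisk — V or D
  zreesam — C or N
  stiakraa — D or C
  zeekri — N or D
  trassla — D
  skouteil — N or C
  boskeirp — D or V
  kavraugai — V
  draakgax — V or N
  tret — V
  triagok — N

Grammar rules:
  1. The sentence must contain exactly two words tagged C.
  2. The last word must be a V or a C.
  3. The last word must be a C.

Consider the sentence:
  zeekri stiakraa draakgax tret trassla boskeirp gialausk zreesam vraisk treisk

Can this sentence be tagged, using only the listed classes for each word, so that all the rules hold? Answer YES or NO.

Candidates per position — 1:zeekri {N,D}; 2:stiakraa {D,C}; 3:draakgax {V,N}; 4:tret {V}; 5:trassla {D}; 6:boskeirp {D,V}; 7:gialausk {D,N}; 8:zreesam {C,N}; 9:vraisk {V,D}; 10:treisk {C}.
One satisfying assignment: N D V V D V N C D C.
Checking: rule 1 holds; rule 2 holds; rule 3 holds.

YES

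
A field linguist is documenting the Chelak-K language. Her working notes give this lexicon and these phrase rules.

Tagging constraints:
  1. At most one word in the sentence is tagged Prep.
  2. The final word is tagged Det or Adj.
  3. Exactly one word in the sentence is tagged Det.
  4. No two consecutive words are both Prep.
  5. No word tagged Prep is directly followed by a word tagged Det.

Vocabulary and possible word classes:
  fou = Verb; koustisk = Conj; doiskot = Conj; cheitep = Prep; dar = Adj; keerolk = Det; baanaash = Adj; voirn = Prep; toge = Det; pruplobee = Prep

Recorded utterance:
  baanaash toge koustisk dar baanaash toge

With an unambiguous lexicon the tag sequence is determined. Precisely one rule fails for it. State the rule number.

3

Fixed tagging: Adj Det Conj Adj Adj Det.
Checking each rule: R1 holds, R2 holds, R3 violated, R4 holds, R5 holds.
Only rule 3 fails.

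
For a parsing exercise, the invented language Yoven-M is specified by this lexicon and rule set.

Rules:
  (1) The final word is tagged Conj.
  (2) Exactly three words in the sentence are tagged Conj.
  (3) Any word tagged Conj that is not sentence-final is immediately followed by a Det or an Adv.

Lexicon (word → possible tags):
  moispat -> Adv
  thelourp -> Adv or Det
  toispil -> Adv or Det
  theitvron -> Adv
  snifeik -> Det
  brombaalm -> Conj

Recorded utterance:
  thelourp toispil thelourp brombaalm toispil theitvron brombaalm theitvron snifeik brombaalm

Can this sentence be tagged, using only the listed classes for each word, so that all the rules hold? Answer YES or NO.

YES

Candidates per position — 1:thelourp {Adv,Det}; 2:toispil {Adv,Det}; 3:thelourp {Adv,Det}; 4:brombaalm {Conj}; 5:toispil {Adv,Det}; 6:theitvron {Adv}; 7:brombaalm {Conj}; 8:theitvron {Adv}; 9:snifeik {Det}; 10:brombaalm {Conj}.
One satisfying assignment: Det Adv Det Conj Det Adv Conj Adv Det Conj.
Check: rule 1 ok; rule 2 ok; rule 3 ok.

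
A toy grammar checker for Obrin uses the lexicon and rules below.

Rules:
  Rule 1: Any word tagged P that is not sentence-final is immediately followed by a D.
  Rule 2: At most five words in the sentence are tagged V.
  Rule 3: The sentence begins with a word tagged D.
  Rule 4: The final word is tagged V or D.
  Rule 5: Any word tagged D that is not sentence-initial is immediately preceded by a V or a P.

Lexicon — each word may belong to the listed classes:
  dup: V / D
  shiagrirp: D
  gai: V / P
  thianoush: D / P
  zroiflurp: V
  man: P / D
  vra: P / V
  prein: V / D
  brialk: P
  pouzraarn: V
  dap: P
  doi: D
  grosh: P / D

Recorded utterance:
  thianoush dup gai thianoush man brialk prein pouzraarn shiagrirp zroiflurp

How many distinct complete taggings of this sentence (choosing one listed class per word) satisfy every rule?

1

Candidates per position — 1:thianoush {D,P}; 2:dup {V,D}; 3:gai {V,P}; 4:thianoush {D,P}; 5:man {P,D}; 6:brialk {P}; 7:prein {V,D}; 8:pouzraarn {V}; 9:shiagrirp {D}; 10:zroiflurp {V}.
There are 64 candidate sequences in total.
The sequences that satisfy every rule: D V V P D P D V D V.
Count = 1.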